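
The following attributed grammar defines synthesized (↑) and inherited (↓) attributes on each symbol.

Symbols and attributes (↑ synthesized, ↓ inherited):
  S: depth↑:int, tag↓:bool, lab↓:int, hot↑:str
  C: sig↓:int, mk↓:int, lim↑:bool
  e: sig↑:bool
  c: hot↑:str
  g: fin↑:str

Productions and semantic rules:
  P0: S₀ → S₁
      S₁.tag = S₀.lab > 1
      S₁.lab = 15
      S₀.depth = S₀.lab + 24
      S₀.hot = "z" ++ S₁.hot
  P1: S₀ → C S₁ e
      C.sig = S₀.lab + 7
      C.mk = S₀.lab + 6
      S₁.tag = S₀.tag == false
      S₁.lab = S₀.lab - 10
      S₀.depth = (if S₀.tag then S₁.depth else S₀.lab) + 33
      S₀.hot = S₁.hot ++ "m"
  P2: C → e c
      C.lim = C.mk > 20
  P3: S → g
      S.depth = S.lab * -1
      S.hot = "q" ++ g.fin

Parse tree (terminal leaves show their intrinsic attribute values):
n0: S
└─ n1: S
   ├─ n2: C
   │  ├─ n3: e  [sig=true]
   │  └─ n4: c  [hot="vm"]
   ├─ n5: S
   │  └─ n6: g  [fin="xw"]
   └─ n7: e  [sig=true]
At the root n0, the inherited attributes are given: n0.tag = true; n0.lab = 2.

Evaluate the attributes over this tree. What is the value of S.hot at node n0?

1. n0.tag = true  [given at root]
2. n0.lab = 2  [given at root]
3. n1.tag = true  [S₀.lab > 1]
4. n1.lab = 15  [15]
5. n2.sig = 22  [S₀.lab + 7]
6. n2.mk = 21  [S₀.lab + 6]
7. n3.sig = true  [terminal]
8. n4.hot = "vm"  [terminal]
9. n2.lim = true  [C.mk > 20]
10. n5.tag = false  [S₀.tag == false]
11. n5.lab = 5  [S₀.lab - 10]
12. n6.fin = "xw"  [terminal]
13. n5.depth = -5  [S.lab * -1]
14. n5.hot = "qxw"  ["q" ++ g.fin]
15. n7.sig = true  [terminal]
16. n1.depth = 28  [(if S₀.tag then S₁.depth else S₀.lab) + 33]
17. n1.hot = "qxwm"  [S₁.hot ++ "m"]
18. n0.depth = 26  [S₀.lab + 24]
19. n0.hot = "zqxwm"  ["z" ++ S₁.hot]

"zqxwm"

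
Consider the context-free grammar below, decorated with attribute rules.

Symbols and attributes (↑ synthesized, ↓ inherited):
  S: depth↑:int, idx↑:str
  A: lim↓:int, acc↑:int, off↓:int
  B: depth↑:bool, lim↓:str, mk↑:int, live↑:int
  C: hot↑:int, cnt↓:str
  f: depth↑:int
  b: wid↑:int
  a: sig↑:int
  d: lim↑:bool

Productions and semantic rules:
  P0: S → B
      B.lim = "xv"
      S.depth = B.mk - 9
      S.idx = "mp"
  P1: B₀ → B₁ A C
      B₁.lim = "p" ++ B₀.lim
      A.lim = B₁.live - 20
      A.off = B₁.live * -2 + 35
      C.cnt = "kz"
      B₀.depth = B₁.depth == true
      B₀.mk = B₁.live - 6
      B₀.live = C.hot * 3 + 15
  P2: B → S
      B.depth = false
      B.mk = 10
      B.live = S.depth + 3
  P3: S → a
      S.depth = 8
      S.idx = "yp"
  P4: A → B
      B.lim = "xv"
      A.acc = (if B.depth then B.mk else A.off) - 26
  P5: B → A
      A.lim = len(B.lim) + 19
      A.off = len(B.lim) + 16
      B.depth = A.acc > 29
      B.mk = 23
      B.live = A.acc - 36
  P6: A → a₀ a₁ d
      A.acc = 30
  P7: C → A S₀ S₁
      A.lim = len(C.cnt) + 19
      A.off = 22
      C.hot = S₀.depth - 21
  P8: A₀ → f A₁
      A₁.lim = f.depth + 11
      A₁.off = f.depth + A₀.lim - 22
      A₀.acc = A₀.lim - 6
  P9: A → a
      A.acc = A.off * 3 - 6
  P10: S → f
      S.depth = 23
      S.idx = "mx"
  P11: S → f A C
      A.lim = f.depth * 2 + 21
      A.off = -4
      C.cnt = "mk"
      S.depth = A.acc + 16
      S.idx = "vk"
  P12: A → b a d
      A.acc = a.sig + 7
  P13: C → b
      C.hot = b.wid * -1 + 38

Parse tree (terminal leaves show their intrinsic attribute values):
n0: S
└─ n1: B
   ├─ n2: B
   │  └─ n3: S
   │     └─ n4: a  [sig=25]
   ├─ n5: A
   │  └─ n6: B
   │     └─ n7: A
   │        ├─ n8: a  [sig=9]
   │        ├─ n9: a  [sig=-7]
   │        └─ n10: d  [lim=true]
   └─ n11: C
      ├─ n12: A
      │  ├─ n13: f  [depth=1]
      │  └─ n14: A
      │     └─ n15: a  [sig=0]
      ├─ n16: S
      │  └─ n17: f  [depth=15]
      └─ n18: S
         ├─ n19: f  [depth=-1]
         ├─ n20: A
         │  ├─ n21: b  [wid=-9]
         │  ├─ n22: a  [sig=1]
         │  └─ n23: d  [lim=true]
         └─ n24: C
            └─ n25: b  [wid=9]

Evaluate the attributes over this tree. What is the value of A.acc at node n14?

1. n1.lim = "xv"  ["xv"]
2. n2.lim = "pxv"  ["p" ++ B₀.lim]
3. n4.sig = 25  [terminal]
4. n3.depth = 8  [8]
5. n3.idx = "yp"  ["yp"]
6. n2.depth = false  [false]
7. n2.mk = 10  [10]
8. n2.live = 11  [S.depth + 3]
9. n5.lim = -9  [B₁.live - 20]
10. n5.off = 13  [B₁.live * -2 + 35]
11. n6.lim = "xv"  ["xv"]
12. n7.lim = 21  [len(B.lim) + 19]
13. n7.off = 18  [len(B.lim) + 16]
14. n8.sig = 9  [terminal]
15. n9.sig = -7  [terminal]
16. n10.lim = true  [terminal]
17. n7.acc = 30  [30]
18. n6.depth = true  [A.acc > 29]
19. n6.mk = 23  [23]
20. n6.live = -6  [A.acc - 36]
21. n5.acc = -3  [(if B.depth then B.mk else A.off) - 26]
22. n11.cnt = "kz"  ["kz"]
23. n12.lim = 21  [len(C.cnt) + 19]
24. n12.off = 22  [22]
25. n13.depth = 1  [terminal]
26. n14.lim = 12  [f.depth + 11]
27. n14.off = 0  [f.depth + A₀.lim - 22]
28. n15.sig = 0  [terminal]
29. n14.acc = -6  [A.off * 3 - 6]
30. n12.acc = 15  [A₀.lim - 6]
31. n17.depth = 15  [terminal]
32. n16.depth = 23  [23]
33. n16.idx = "mx"  ["mx"]
34. n19.depth = -1  [terminal]
35. n20.lim = 19  [f.depth * 2 + 21]
36. n20.off = -4  [-4]
37. n21.wid = -9  [terminal]
38. n22.sig = 1  [terminal]
39. n23.lim = true  [terminal]
40. n20.acc = 8  [a.sig + 7]
41. n24.cnt = "mk"  ["mk"]
42. n25.wid = 9  [terminal]
43. n24.hot = 29  [b.wid * -1 + 38]
44. n18.depth = 24  [A.acc + 16]
45. n18.idx = "vk"  ["vk"]
46. n11.hot = 2  [S₀.depth - 21]
47. n1.depth = false  [B₁.depth == true]
48. n1.mk = 5  [B₁.live - 6]
49. n1.live = 21  [C.hot * 3 + 15]
50. n0.depth = -4  [B.mk - 9]
51. n0.idx = "mp"  ["mp"]

-6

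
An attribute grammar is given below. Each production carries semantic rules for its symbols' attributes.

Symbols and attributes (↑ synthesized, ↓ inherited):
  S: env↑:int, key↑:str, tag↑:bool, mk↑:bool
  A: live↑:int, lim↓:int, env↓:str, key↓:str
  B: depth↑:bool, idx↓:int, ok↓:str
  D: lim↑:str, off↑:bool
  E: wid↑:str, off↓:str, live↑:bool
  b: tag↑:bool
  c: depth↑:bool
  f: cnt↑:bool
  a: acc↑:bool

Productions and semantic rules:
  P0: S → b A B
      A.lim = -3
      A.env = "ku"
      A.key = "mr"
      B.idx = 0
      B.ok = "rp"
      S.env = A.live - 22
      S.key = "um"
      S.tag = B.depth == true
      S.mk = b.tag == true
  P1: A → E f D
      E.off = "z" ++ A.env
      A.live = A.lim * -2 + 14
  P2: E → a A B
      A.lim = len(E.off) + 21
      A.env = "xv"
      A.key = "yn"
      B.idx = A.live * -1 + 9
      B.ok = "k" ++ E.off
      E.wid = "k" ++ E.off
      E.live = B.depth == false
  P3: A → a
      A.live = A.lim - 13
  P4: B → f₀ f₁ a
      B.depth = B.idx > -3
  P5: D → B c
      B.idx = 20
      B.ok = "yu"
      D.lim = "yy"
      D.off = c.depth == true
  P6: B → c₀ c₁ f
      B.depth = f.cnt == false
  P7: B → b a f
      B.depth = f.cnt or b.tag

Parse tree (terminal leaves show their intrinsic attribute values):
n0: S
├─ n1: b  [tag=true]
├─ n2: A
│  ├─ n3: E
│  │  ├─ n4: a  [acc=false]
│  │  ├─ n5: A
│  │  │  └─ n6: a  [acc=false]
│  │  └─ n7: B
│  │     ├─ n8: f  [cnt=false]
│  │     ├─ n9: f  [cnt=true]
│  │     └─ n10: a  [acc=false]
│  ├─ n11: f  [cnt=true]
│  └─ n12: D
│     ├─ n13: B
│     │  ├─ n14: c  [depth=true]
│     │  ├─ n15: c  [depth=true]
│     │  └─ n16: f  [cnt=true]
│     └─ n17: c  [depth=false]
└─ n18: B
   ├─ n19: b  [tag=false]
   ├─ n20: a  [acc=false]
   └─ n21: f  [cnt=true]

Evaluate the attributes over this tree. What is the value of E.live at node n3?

1. n1.tag = true  [terminal]
2. n2.lim = -3  [-3]
3. n2.env = "ku"  ["ku"]
4. n2.key = "mr"  ["mr"]
5. n3.off = "zku"  ["z" ++ A.env]
6. n4.acc = false  [terminal]
7. n5.lim = 24  [len(E.off) + 21]
8. n5.env = "xv"  ["xv"]
9. n5.key = "yn"  ["yn"]
10. n6.acc = false  [terminal]
11. n5.live = 11  [A.lim - 13]
12. n7.idx = -2  [A.live * -1 + 9]
13. n7.ok = "kzku"  ["k" ++ E.off]
14. n8.cnt = false  [terminal]
15. n9.cnt = true  [terminal]
16. n10.acc = false  [terminal]
17. n7.depth = true  [B.idx > -3]
18. n3.wid = "kzku"  ["k" ++ E.off]
19. n3.live = false  [B.depth == false]
20. n11.cnt = true  [terminal]
21. n13.idx = 20  [20]
22. n13.ok = "yu"  ["yu"]
23. n14.depth = true  [terminal]
24. n15.depth = true  [terminal]
25. n16.cnt = true  [terminal]
26. n13.depth = false  [f.cnt == false]
27. n17.depth = false  [terminal]
28. n12.lim = "yy"  ["yy"]
29. n12.off = false  [c.depth == true]
30. n2.live = 20  [A.lim * -2 + 14]
31. n18.idx = 0  [0]
32. n18.ok = "rp"  ["rp"]
33. n19.tag = false  [terminal]
34. n20.acc = false  [terminal]
35. n21.cnt = true  [terminal]
36. n18.depth = true  [f.cnt or b.tag]
37. n0.env = -2  [A.live - 22]
38. n0.key = "um"  ["um"]
39. n0.tag = true  [B.depth == true]
40. n0.mk = true  [b.tag == true]

false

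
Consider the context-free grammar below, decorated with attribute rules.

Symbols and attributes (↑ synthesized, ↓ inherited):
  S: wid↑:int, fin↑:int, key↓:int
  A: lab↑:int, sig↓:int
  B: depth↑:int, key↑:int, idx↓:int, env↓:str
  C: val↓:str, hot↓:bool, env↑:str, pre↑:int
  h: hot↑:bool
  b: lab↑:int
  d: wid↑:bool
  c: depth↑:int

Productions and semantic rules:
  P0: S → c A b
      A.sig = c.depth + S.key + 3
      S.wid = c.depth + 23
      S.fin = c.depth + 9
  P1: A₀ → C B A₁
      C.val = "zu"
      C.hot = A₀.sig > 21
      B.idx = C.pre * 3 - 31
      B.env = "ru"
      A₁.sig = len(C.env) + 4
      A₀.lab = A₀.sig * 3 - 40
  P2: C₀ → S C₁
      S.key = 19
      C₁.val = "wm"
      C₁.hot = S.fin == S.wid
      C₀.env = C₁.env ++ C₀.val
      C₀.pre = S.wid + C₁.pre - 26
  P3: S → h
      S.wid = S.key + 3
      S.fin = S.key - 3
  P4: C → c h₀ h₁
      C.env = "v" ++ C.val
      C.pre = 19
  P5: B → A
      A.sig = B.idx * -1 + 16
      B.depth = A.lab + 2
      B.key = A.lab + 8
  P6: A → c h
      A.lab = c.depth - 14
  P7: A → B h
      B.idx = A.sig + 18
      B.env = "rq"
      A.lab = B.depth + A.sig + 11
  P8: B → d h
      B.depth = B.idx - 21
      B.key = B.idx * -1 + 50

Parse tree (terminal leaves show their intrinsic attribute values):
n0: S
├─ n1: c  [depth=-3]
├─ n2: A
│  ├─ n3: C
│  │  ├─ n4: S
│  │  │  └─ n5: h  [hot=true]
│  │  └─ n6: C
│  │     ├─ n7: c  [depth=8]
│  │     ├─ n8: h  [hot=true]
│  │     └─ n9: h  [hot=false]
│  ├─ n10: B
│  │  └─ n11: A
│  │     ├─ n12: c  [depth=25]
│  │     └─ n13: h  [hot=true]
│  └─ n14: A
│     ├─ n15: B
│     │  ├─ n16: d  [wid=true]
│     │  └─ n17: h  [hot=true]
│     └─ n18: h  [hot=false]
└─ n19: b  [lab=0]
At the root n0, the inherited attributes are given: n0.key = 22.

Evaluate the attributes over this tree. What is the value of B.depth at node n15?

6

1. n0.key = 22  [given at root]
2. n1.depth = -3  [terminal]
3. n2.sig = 22  [c.depth + S.key + 3]
4. n3.val = "zu"  ["zu"]
5. n3.hot = true  [A₀.sig > 21]
6. n4.key = 19  [19]
7. n5.hot = true  [terminal]
8. n4.wid = 22  [S.key + 3]
9. n4.fin = 16  [S.key - 3]
10. n6.val = "wm"  ["wm"]
11. n6.hot = false  [S.fin == S.wid]
12. n7.depth = 8  [terminal]
13. n8.hot = true  [terminal]
14. n9.hot = false  [terminal]
15. n6.env = "vwm"  ["v" ++ C.val]
16. n6.pre = 19  [19]
17. n3.env = "vwmzu"  [C₁.env ++ C₀.val]
18. n3.pre = 15  [S.wid + C₁.pre - 26]
19. n10.idx = 14  [C.pre * 3 - 31]
20. n10.env = "ru"  ["ru"]
21. n11.sig = 2  [B.idx * -1 + 16]
22. n12.depth = 25  [terminal]
23. n13.hot = true  [terminal]
24. n11.lab = 11  [c.depth - 14]
25. n10.depth = 13  [A.lab + 2]
26. n10.key = 19  [A.lab + 8]
27. n14.sig = 9  [len(C.env) + 4]
28. n15.idx = 27  [A.sig + 18]
29. n15.env = "rq"  ["rq"]
30. n16.wid = true  [terminal]
31. n17.hot = true  [terminal]
32. n15.depth = 6  [B.idx - 21]
33. n15.key = 23  [B.idx * -1 + 50]
34. n18.hot = false  [terminal]
35. n14.lab = 26  [B.depth + A.sig + 11]
36. n2.lab = 26  [A₀.sig * 3 - 40]
37. n19.lab = 0  [terminal]
38. n0.wid = 20  [c.depth + 23]
39. n0.fin = 6  [c.depth + 9]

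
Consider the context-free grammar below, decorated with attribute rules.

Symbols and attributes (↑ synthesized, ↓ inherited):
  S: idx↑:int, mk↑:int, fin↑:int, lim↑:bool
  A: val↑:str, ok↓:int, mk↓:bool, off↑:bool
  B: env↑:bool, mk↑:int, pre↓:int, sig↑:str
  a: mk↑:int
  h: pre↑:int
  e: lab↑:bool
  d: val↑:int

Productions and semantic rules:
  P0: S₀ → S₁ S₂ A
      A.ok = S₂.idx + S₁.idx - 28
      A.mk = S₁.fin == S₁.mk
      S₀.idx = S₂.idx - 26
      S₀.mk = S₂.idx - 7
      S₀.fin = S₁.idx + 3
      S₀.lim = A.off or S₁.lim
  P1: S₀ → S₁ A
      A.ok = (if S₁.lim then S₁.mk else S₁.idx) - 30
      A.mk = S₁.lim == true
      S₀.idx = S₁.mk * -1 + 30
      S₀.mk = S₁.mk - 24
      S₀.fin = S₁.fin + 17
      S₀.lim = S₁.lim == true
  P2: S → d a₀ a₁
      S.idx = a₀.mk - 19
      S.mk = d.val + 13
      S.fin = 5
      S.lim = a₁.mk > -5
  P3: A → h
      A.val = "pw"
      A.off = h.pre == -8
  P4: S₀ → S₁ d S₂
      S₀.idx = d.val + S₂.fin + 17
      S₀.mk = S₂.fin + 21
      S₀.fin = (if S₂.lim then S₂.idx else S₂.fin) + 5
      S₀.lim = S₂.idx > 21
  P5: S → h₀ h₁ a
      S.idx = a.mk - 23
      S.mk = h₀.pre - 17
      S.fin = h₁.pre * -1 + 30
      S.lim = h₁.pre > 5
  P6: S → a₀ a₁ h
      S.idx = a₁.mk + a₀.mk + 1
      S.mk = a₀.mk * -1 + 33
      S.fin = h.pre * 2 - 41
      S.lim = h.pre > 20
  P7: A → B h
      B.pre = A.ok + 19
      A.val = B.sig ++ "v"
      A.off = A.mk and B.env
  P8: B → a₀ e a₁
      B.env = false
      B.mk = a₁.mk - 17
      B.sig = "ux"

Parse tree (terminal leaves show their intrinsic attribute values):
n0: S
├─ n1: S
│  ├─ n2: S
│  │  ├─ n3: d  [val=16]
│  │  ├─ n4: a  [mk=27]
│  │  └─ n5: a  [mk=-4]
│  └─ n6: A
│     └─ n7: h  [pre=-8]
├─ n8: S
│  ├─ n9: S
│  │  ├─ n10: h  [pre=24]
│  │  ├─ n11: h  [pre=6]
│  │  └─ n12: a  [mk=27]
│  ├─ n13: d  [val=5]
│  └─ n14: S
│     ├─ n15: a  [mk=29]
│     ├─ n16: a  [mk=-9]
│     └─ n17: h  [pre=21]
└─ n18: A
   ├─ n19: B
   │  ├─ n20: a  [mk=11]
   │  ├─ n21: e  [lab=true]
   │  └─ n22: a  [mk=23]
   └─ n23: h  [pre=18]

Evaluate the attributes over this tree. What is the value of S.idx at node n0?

1. n3.val = 16  [terminal]
2. n4.mk = 27  [terminal]
3. n5.mk = -4  [terminal]
4. n2.idx = 8  [a₀.mk - 19]
5. n2.mk = 29  [d.val + 13]
6. n2.fin = 5  [5]
7. n2.lim = true  [a₁.mk > -5]
8. n6.ok = -1  [(if S₁.lim then S₁.mk else S₁.idx) - 30]
9. n6.mk = true  [S₁.lim == true]
10. n7.pre = -8  [terminal]
11. n6.val = "pw"  ["pw"]
12. n6.off = true  [h.pre == -8]
13. n1.idx = 1  [S₁.mk * -1 + 30]
14. n1.mk = 5  [S₁.mk - 24]
15. n1.fin = 22  [S₁.fin + 17]
16. n1.lim = true  [S₁.lim == true]
17. n10.pre = 24  [terminal]
18. n11.pre = 6  [terminal]
19. n12.mk = 27  [terminal]
20. n9.idx = 4  [a.mk - 23]
21. n9.mk = 7  [h₀.pre - 17]
22. n9.fin = 24  [h₁.pre * -1 + 30]
23. n9.lim = true  [h₁.pre > 5]
24. n13.val = 5  [terminal]
25. n15.mk = 29  [terminal]
26. n16.mk = -9  [terminal]
27. n17.pre = 21  [terminal]
28. n14.idx = 21  [a₁.mk + a₀.mk + 1]
29. n14.mk = 4  [a₀.mk * -1 + 33]
30. n14.fin = 1  [h.pre * 2 - 41]
31. n14.lim = true  [h.pre > 20]
32. n8.idx = 23  [d.val + S₂.fin + 17]
33. n8.mk = 22  [S₂.fin + 21]
34. n8.fin = 26  [(if S₂.lim then S₂.idx else S₂.fin) + 5]
35. n8.lim = false  [S₂.idx > 21]
36. n18.ok = -4  [S₂.idx + S₁.idx - 28]
37. n18.mk = false  [S₁.fin == S₁.mk]
38. n19.pre = 15  [A.ok + 19]
39. n20.mk = 11  [terminal]
40. n21.lab = true  [terminal]
41. n22.mk = 23  [terminal]
42. n19.env = false  [false]
43. n19.mk = 6  [a₁.mk - 17]
44. n19.sig = "ux"  ["ux"]
45. n23.pre = 18  [terminal]
46. n18.val = "uxv"  [B.sig ++ "v"]
47. n18.off = false  [A.mk and B.env]
48. n0.idx = -3  [S₂.idx - 26]
49. n0.mk = 16  [S₂.idx - 7]
50. n0.fin = 4  [S₁.idx + 3]
51. n0.lim = true  [A.off or S₁.lim]

-3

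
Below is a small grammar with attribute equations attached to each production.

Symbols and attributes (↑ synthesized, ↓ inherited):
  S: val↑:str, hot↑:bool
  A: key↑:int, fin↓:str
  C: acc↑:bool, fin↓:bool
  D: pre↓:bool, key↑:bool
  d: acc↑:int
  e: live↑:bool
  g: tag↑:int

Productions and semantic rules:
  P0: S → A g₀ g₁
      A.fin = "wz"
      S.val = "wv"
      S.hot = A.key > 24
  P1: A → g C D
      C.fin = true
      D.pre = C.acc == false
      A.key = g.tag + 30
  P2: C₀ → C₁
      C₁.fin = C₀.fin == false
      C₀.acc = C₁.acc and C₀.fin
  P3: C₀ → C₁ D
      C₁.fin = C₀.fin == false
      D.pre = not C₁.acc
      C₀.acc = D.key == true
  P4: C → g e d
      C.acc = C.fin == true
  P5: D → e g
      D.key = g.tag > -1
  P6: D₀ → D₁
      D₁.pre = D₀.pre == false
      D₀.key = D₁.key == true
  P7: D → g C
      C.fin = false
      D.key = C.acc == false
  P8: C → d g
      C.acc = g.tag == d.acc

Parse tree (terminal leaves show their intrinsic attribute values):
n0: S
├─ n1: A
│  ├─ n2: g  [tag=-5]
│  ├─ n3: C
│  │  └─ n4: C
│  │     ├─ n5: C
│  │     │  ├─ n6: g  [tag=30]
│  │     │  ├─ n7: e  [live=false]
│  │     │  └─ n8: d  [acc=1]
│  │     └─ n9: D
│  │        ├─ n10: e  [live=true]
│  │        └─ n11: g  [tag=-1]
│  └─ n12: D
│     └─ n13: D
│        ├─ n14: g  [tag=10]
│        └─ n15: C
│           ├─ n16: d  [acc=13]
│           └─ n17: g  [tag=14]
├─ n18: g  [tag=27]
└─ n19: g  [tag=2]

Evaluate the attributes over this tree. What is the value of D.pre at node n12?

true

1. n1.fin = "wz"  ["wz"]
2. n2.tag = -5  [terminal]
3. n3.fin = true  [true]
4. n4.fin = false  [C₀.fin == false]
5. n5.fin = true  [C₀.fin == false]
6. n6.tag = 30  [terminal]
7. n7.live = false  [terminal]
8. n8.acc = 1  [terminal]
9. n5.acc = true  [C.fin == true]
10. n9.pre = false  [not C₁.acc]
11. n10.live = true  [terminal]
12. n11.tag = -1  [terminal]
13. n9.key = false  [g.tag > -1]
14. n4.acc = false  [D.key == true]
15. n3.acc = false  [C₁.acc and C₀.fin]
16. n12.pre = true  [C.acc == false]
17. n13.pre = false  [D₀.pre == false]
18. n14.tag = 10  [terminal]
19. n15.fin = false  [false]
20. n16.acc = 13  [terminal]
21. n17.tag = 14  [terminal]
22. n15.acc = false  [g.tag == d.acc]
23. n13.key = true  [C.acc == false]
24. n12.key = true  [D₁.key == true]
25. n1.key = 25  [g.tag + 30]
26. n18.tag = 27  [terminal]
27. n19.tag = 2  [terminal]
28. n0.val = "wv"  ["wv"]
29. n0.hot = true  [A.key > 24]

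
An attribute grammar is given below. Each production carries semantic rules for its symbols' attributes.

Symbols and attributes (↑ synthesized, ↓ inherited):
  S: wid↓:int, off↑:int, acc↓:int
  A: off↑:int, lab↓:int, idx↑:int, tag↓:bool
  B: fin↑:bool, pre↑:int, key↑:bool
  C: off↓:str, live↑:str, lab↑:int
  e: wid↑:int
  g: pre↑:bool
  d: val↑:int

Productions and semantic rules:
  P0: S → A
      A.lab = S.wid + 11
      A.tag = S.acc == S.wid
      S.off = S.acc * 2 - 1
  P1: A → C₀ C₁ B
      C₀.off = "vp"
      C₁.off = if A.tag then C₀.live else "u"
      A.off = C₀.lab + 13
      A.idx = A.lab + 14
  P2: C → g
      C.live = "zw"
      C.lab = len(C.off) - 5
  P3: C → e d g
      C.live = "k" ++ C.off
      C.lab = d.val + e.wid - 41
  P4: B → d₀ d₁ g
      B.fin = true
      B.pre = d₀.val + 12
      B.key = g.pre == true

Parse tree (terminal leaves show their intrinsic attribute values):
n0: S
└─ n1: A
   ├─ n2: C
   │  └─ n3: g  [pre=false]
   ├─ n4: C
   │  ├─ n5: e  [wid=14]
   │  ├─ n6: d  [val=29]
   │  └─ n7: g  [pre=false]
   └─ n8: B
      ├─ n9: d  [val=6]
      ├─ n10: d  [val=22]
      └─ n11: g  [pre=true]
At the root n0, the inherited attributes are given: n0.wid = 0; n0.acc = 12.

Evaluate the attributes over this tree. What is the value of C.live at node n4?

1. n0.wid = 0  [given at root]
2. n0.acc = 12  [given at root]
3. n1.lab = 11  [S.wid + 11]
4. n1.tag = false  [S.acc == S.wid]
5. n2.off = "vp"  ["vp"]
6. n3.pre = false  [terminal]
7. n2.live = "zw"  ["zw"]
8. n2.lab = -3  [len(C.off) - 5]
9. n4.off = "u"  [if A.tag then C₀.live else "u"]
10. n5.wid = 14  [terminal]
11. n6.val = 29  [terminal]
12. n7.pre = false  [terminal]
13. n4.live = "ku"  ["k" ++ C.off]
14. n4.lab = 2  [d.val + e.wid - 41]
15. n9.val = 6  [terminal]
16. n10.val = 22  [terminal]
17. n11.pre = true  [terminal]
18. n8.fin = true  [true]
19. n8.pre = 18  [d₀.val + 12]
20. n8.key = true  [g.pre == true]
21. n1.off = 10  [C₀.lab + 13]
22. n1.idx = 25  [A.lab + 14]
23. n0.off = 23  [S.acc * 2 - 1]

"ku"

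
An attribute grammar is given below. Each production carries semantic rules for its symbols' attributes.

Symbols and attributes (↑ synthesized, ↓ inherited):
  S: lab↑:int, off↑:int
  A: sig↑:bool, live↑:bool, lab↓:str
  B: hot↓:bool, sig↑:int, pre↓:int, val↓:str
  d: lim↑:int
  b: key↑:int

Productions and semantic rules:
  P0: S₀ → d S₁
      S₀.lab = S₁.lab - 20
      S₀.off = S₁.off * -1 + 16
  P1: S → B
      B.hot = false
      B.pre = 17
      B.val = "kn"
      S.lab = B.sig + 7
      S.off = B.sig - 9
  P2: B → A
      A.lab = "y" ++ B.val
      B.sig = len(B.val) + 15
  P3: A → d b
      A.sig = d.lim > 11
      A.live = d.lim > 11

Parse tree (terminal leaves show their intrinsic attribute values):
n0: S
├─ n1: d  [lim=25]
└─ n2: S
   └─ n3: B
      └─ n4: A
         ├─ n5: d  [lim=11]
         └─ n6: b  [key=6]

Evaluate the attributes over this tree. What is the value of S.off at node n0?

1. n1.lim = 25  [terminal]
2. n3.hot = false  [false]
3. n3.pre = 17  [17]
4. n3.val = "kn"  ["kn"]
5. n4.lab = "ykn"  ["y" ++ B.val]
6. n5.lim = 11  [terminal]
7. n6.key = 6  [terminal]
8. n4.sig = false  [d.lim > 11]
9. n4.live = false  [d.lim > 11]
10. n3.sig = 17  [len(B.val) + 15]
11. n2.lab = 24  [B.sig + 7]
12. n2.off = 8  [B.sig - 9]
13. n0.lab = 4  [S₁.lab - 20]
14. n0.off = 8  [S₁.off * -1 + 16]

8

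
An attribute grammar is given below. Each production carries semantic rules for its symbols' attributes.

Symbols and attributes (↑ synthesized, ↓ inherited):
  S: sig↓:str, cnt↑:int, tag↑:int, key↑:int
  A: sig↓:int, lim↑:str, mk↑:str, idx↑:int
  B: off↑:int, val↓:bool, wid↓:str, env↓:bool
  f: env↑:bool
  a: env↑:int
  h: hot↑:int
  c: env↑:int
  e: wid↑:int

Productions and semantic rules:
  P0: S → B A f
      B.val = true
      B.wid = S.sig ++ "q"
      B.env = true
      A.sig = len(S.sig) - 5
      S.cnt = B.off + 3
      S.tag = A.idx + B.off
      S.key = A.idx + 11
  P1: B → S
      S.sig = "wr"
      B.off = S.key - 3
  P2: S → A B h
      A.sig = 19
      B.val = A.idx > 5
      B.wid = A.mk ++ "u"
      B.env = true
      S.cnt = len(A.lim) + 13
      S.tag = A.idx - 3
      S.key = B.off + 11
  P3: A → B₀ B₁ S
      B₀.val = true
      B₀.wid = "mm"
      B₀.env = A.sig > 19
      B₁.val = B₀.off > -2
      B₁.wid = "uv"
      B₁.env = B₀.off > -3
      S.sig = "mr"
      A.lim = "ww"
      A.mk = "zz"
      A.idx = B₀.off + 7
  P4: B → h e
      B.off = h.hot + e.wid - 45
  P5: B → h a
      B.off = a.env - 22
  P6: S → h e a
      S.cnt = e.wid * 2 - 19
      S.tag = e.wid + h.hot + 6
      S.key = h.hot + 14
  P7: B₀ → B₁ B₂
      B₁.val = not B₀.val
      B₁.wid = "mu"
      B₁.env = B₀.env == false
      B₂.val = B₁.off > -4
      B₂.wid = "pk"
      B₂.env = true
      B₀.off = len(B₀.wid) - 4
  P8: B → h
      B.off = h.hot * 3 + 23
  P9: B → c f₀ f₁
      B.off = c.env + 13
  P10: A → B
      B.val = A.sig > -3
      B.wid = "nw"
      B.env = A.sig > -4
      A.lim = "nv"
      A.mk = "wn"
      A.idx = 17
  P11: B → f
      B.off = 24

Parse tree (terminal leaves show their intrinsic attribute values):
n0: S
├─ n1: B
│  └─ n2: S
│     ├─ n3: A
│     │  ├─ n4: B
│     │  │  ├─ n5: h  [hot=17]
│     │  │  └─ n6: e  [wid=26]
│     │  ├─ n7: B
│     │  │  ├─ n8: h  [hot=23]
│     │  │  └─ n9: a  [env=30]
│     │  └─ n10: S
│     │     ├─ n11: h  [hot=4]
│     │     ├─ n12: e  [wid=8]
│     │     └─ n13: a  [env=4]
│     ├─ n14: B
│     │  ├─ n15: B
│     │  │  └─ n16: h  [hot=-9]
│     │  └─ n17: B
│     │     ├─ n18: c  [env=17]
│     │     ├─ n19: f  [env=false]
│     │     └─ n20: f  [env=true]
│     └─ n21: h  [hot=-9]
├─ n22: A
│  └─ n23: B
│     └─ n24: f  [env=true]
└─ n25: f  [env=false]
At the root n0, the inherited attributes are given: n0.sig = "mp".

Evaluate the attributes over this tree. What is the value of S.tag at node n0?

24

1. n0.sig = "mp"  [given at root]
2. n1.val = true  [true]
3. n1.wid = "mpq"  [S.sig ++ "q"]
4. n1.env = true  [true]
5. n2.sig = "wr"  ["wr"]
6. n3.sig = 19  [19]
7. n4.val = true  [true]
8. n4.wid = "mm"  ["mm"]
9. n4.env = false  [A.sig > 19]
10. n5.hot = 17  [terminal]
11. n6.wid = 26  [terminal]
12. n4.off = -2  [h.hot + e.wid - 45]
13. n7.val = false  [B₀.off > -2]
14. n7.wid = "uv"  ["uv"]
15. n7.env = true  [B₀.off > -3]
16. n8.hot = 23  [terminal]
17. n9.env = 30  [terminal]
18. n7.off = 8  [a.env - 22]
19. n10.sig = "mr"  ["mr"]
20. n11.hot = 4  [terminal]
21. n12.wid = 8  [terminal]
22. n13.env = 4  [terminal]
23. n10.cnt = -3  [e.wid * 2 - 19]
24. n10.tag = 18  [e.wid + h.hot + 6]
25. n10.key = 18  [h.hot + 14]
26. n3.lim = "ww"  ["ww"]
27. n3.mk = "zz"  ["zz"]
28. n3.idx = 5  [B₀.off + 7]
29. n14.val = false  [A.idx > 5]
30. n14.wid = "zzu"  [A.mk ++ "u"]
31. n14.env = true  [true]
32. n15.val = true  [not B₀.val]
33. n15.wid = "mu"  ["mu"]
34. n15.env = false  [B₀.env == false]
35. n16.hot = -9  [terminal]
36. n15.off = -4  [h.hot * 3 + 23]
37. n17.val = false  [B₁.off > -4]
38. n17.wid = "pk"  ["pk"]
39. n17.env = true  [true]
40. n18.env = 17  [terminal]
41. n19.env = false  [terminal]
42. n20.env = true  [terminal]
43. n17.off = 30  [c.env + 13]
44. n14.off = -1  [len(B₀.wid) - 4]
45. n21.hot = -9  [terminal]
46. n2.cnt = 15  [len(A.lim) + 13]
47. n2.tag = 2  [A.idx - 3]
48. n2.key = 10  [B.off + 11]
49. n1.off = 7  [S.key - 3]
50. n22.sig = -3  [len(S.sig) - 5]
51. n23.val = false  [A.sig > -3]
52. n23.wid = "nw"  ["nw"]
53. n23.env = true  [A.sig > -4]
54. n24.env = true  [terminal]
55. n23.off = 24  [24]
56. n22.lim = "nv"  ["nv"]
57. n22.mk = "wn"  ["wn"]
58. n22.idx = 17  [17]
59. n25.env = false  [terminal]
60. n0.cnt = 10  [B.off + 3]
61. n0.tag = 24  [A.idx + B.off]
62. n0.key = 28  [A.idx + 11]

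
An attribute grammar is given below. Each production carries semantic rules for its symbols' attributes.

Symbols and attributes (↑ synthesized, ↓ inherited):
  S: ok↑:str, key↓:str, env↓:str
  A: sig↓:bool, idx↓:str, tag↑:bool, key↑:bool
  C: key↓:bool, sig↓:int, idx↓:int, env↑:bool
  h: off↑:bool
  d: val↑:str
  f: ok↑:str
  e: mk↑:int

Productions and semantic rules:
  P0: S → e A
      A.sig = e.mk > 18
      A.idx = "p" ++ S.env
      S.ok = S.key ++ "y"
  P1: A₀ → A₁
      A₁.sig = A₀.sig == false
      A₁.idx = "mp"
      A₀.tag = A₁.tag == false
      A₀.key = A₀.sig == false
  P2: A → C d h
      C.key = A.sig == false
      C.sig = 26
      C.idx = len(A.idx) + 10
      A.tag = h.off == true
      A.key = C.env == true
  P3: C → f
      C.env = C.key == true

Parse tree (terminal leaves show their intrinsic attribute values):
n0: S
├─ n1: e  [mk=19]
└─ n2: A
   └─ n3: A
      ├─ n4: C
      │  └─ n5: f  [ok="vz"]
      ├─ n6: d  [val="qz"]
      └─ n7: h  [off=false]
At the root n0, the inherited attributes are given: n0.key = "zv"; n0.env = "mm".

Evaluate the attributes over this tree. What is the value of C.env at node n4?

1. n0.key = "zv"  [given at root]
2. n0.env = "mm"  [given at root]
3. n1.mk = 19  [terminal]
4. n2.sig = true  [e.mk > 18]
5. n2.idx = "pmm"  ["p" ++ S.env]
6. n3.sig = false  [A₀.sig == false]
7. n3.idx = "mp"  ["mp"]
8. n4.key = true  [A.sig == false]
9. n4.sig = 26  [26]
10. n4.idx = 12  [len(A.idx) + 10]
11. n5.ok = "vz"  [terminal]
12. n4.env = true  [C.key == true]
13. n6.val = "qz"  [terminal]
14. n7.off = false  [terminal]
15. n3.tag = false  [h.off == true]
16. n3.key = true  [C.env == true]
17. n2.tag = true  [A₁.tag == false]
18. n2.key = false  [A₀.sig == false]
19. n0.ok = "zvy"  [S.key ++ "y"]

true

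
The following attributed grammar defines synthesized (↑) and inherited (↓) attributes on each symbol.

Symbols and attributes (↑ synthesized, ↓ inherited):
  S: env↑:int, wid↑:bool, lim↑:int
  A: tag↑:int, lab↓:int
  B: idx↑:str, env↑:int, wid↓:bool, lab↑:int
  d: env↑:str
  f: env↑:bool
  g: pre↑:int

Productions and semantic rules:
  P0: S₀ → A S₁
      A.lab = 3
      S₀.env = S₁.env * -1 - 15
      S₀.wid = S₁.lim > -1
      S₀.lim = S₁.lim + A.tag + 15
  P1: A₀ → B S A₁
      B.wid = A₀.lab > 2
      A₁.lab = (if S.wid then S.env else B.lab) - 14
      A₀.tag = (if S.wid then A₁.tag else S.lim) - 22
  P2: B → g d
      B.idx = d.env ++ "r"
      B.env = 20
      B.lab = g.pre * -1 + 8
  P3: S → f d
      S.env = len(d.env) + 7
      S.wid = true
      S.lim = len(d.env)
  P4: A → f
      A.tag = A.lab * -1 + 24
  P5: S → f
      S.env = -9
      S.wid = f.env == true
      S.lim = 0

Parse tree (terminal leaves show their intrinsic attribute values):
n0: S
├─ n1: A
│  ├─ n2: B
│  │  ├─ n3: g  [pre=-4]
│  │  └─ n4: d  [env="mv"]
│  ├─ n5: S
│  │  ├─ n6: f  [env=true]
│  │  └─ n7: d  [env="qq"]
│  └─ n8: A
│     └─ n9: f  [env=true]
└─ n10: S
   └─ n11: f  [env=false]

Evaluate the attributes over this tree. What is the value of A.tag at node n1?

7

1. n1.lab = 3  [3]
2. n2.wid = true  [A₀.lab > 2]
3. n3.pre = -4  [terminal]
4. n4.env = "mv"  [terminal]
5. n2.idx = "mvr"  [d.env ++ "r"]
6. n2.env = 20  [20]
7. n2.lab = 12  [g.pre * -1 + 8]
8. n6.env = true  [terminal]
9. n7.env = "qq"  [terminal]
10. n5.env = 9  [len(d.env) + 7]
11. n5.wid = true  [true]
12. n5.lim = 2  [len(d.env)]
13. n8.lab = -5  [(if S.wid then S.env else B.lab) - 14]
14. n9.env = true  [terminal]
15. n8.tag = 29  [A.lab * -1 + 24]
16. n1.tag = 7  [(if S.wid then A₁.tag else S.lim) - 22]
17. n11.env = false  [terminal]
18. n10.env = -9  [-9]
19. n10.wid = false  [f.env == true]
20. n10.lim = 0  [0]
21. n0.env = -6  [S₁.env * -1 - 15]
22. n0.wid = true  [S₁.lim > -1]
23. n0.lim = 22  [S₁.lim + A.tag + 15]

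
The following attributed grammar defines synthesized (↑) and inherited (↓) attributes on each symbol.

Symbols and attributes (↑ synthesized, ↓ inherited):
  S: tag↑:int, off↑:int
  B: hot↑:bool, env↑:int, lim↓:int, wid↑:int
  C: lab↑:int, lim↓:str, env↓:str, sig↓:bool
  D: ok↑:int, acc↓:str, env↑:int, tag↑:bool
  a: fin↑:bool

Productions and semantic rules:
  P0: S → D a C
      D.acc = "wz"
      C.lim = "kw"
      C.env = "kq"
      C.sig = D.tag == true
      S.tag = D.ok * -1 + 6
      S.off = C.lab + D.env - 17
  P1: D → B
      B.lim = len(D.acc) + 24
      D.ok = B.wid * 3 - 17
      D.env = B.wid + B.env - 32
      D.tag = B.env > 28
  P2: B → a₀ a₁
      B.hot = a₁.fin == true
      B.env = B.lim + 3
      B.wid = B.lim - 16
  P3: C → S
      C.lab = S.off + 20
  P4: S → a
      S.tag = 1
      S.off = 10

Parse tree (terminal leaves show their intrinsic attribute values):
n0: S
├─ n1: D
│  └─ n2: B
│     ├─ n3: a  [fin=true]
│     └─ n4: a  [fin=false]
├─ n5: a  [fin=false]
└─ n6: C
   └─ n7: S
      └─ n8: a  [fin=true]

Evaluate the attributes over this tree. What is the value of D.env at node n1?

7

1. n1.acc = "wz"  ["wz"]
2. n2.lim = 26  [len(D.acc) + 24]
3. n3.fin = true  [terminal]
4. n4.fin = false  [terminal]
5. n2.hot = false  [a₁.fin == true]
6. n2.env = 29  [B.lim + 3]
7. n2.wid = 10  [B.lim - 16]
8. n1.ok = 13  [B.wid * 3 - 17]
9. n1.env = 7  [B.wid + B.env - 32]
10. n1.tag = true  [B.env > 28]
11. n5.fin = false  [terminal]
12. n6.lim = "kw"  ["kw"]
13. n6.env = "kq"  ["kq"]
14. n6.sig = true  [D.tag == true]
15. n8.fin = true  [terminal]
16. n7.tag = 1  [1]
17. n7.off = 10  [10]
18. n6.lab = 30  [S.off + 20]
19. n0.tag = -7  [D.ok * -1 + 6]
20. n0.off = 20  [C.lab + D.env - 17]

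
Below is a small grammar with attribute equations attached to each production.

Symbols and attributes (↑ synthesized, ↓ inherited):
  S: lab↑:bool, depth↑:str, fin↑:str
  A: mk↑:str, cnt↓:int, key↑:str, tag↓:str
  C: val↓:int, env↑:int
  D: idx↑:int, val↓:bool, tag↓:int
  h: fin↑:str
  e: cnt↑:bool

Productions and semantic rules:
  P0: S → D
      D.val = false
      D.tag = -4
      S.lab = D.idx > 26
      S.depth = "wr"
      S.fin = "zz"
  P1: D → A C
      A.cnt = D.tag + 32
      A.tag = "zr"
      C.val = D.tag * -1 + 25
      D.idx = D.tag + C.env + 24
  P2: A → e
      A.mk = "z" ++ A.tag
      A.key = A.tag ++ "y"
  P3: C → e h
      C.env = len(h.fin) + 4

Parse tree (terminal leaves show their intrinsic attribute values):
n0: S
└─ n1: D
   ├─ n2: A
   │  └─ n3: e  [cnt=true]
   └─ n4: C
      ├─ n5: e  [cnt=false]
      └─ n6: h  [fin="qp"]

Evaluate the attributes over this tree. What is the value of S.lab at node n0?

false

1. n1.val = false  [false]
2. n1.tag = -4  [-4]
3. n2.cnt = 28  [D.tag + 32]
4. n2.tag = "zr"  ["zr"]
5. n3.cnt = true  [terminal]
6. n2.mk = "zzr"  ["z" ++ A.tag]
7. n2.key = "zry"  [A.tag ++ "y"]
8. n4.val = 29  [D.tag * -1 + 25]
9. n5.cnt = false  [terminal]
10. n6.fin = "qp"  [terminal]
11. n4.env = 6  [len(h.fin) + 4]
12. n1.idx = 26  [D.tag + C.env + 24]
13. n0.lab = false  [D.idx > 26]
14. n0.depth = "wr"  ["wr"]
15. n0.fin = "zz"  ["zz"]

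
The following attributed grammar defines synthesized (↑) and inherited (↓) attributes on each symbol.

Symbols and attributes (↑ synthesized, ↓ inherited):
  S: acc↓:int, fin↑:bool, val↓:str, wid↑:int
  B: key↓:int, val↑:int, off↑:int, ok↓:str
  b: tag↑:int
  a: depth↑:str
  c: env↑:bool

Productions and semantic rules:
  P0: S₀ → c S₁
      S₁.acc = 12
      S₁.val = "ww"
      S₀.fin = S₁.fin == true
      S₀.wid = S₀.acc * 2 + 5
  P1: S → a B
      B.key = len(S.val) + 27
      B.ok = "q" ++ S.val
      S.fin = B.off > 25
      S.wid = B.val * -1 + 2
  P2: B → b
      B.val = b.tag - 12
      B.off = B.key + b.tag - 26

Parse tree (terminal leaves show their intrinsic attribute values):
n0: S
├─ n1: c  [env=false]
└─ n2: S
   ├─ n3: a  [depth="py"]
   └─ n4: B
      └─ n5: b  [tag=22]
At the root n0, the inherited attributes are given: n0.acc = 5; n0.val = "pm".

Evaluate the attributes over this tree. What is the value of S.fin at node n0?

false

1. n0.acc = 5  [given at root]
2. n0.val = "pm"  [given at root]
3. n1.env = false  [terminal]
4. n2.acc = 12  [12]
5. n2.val = "ww"  ["ww"]
6. n3.depth = "py"  [terminal]
7. n4.key = 29  [len(S.val) + 27]
8. n4.ok = "qww"  ["q" ++ S.val]
9. n5.tag = 22  [terminal]
10. n4.val = 10  [b.tag - 12]
11. n4.off = 25  [B.key + b.tag - 26]
12. n2.fin = false  [B.off > 25]
13. n2.wid = -8  [B.val * -1 + 2]
14. n0.fin = false  [S₁.fin == true]
15. n0.wid = 15  [S₀.acc * 2 + 5]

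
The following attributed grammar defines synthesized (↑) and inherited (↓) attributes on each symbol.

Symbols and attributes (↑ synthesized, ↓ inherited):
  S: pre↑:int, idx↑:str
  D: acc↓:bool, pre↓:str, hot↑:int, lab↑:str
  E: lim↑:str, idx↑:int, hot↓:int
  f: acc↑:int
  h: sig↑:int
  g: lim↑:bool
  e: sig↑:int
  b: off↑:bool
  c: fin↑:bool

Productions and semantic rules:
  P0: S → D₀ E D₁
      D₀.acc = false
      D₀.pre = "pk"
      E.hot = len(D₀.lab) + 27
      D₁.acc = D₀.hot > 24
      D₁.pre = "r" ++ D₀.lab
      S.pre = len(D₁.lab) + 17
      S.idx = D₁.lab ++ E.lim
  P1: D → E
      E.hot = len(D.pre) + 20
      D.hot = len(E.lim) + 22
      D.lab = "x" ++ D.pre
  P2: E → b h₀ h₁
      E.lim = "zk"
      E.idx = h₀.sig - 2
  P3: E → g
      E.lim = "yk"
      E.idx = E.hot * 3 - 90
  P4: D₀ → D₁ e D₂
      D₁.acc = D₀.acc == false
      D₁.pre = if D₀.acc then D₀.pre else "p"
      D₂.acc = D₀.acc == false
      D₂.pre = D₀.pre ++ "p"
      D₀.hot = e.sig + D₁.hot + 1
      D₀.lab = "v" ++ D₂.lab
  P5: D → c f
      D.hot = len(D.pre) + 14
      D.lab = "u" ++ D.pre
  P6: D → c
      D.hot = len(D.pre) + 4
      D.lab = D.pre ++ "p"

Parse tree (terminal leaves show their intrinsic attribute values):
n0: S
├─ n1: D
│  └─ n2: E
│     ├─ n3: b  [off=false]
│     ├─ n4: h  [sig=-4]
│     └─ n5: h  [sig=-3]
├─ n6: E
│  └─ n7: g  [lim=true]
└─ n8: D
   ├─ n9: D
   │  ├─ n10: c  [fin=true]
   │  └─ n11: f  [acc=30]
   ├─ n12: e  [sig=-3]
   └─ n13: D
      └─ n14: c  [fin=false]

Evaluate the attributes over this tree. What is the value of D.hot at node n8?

1. n1.acc = false  [false]
2. n1.pre = "pk"  ["pk"]
3. n2.hot = 22  [len(D.pre) + 20]
4. n3.off = false  [terminal]
5. n4.sig = -4  [terminal]
6. n5.sig = -3  [terminal]
7. n2.lim = "zk"  ["zk"]
8. n2.idx = -6  [h₀.sig - 2]
9. n1.hot = 24  [len(E.lim) + 22]
10. n1.lab = "xpk"  ["x" ++ D.pre]
11. n6.hot = 30  [len(D₀.lab) + 27]
12. n7.lim = true  [terminal]
13. n6.lim = "yk"  ["yk"]
14. n6.idx = 0  [E.hot * 3 - 90]
15. n8.acc = false  [D₀.hot > 24]
16. n8.pre = "rxpk"  ["r" ++ D₀.lab]
17. n9.acc = true  [D₀.acc == false]
18. n9.pre = "p"  [if D₀.acc then D₀.pre else "p"]
19. n10.fin = true  [terminal]
20. n11.acc = 30  [terminal]
21. n9.hot = 15  [len(D.pre) + 14]
22. n9.lab = "up"  ["u" ++ D.pre]
23. n12.sig = -3  [terminal]
24. n13.acc = true  [D₀.acc == false]
25. n13.pre = "rxpkp"  [D₀.pre ++ "p"]
26. n14.fin = false  [terminal]
27. n13.hot = 9  [len(D.pre) + 4]
28. n13.lab = "rxpkpp"  [D.pre ++ "p"]
29. n8.hot = 13  [e.sig + D₁.hot + 1]
30. n8.lab = "vrxpkpp"  ["v" ++ D₂.lab]
31. n0.pre = 24  [len(D₁.lab) + 17]
32. n0.idx = "vrxpkppyk"  [D₁.lab ++ E.lim]

13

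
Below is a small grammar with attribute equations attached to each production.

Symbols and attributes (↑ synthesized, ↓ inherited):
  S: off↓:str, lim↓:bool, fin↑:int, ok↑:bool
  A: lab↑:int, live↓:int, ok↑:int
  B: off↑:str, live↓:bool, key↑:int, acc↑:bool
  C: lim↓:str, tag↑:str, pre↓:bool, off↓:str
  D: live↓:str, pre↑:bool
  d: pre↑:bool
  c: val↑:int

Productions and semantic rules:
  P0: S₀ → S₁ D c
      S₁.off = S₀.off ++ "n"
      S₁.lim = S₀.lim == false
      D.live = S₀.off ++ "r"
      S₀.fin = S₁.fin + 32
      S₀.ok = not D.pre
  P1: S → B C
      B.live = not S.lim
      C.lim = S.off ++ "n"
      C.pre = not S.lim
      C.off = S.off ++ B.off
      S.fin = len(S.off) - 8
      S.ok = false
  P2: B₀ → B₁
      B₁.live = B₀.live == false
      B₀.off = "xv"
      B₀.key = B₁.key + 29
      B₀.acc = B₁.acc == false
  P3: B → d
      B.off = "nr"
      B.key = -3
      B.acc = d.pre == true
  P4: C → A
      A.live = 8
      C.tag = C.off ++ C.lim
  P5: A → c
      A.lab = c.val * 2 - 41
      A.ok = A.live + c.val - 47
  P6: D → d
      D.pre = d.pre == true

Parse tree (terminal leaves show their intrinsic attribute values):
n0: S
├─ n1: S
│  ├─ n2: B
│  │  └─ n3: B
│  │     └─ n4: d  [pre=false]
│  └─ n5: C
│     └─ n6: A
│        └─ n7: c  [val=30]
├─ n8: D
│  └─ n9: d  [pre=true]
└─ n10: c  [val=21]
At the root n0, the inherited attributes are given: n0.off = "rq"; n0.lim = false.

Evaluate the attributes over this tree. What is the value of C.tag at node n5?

"rqnxvrqnn"

1. n0.off = "rq"  [given at root]
2. n0.lim = false  [given at root]
3. n1.off = "rqn"  [S₀.off ++ "n"]
4. n1.lim = true  [S₀.lim == false]
5. n2.live = false  [not S.lim]
6. n3.live = true  [B₀.live == false]
7. n4.pre = false  [terminal]
8. n3.off = "nr"  ["nr"]
9. n3.key = -3  [-3]
10. n3.acc = false  [d.pre == true]
11. n2.off = "xv"  ["xv"]
12. n2.key = 26  [B₁.key + 29]
13. n2.acc = true  [B₁.acc == false]
14. n5.lim = "rqnn"  [S.off ++ "n"]
15. n5.pre = false  [not S.lim]
16. n5.off = "rqnxv"  [S.off ++ B.off]
17. n6.live = 8  [8]
18. n7.val = 30  [terminal]
19. n6.lab = 19  [c.val * 2 - 41]
20. n6.ok = -9  [A.live + c.val - 47]
21. n5.tag = "rqnxvrqnn"  [C.off ++ C.lim]
22. n1.fin = -5  [len(S.off) - 8]
23. n1.ok = false  [false]
24. n8.live = "rqr"  [S₀.off ++ "r"]
25. n9.pre = true  [terminal]
26. n8.pre = true  [d.pre == true]
27. n10.val = 21  [terminal]
28. n0.fin = 27  [S₁.fin + 32]
29. n0.ok = false  [not D.pre]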